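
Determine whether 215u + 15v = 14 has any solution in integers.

no

gcd(215, 15) = 5.
5 does not divide 14 (remainder 4), so no integer solutions.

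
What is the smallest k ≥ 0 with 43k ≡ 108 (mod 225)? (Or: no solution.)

81

gcd(225, 43) = 1  (225 = 5*43 + 10, 43 = 4*10 + 3, 10 = 3*3 + 1, 3 = 3*1).
1 divides 108, so solutions exist.
Back-substituting, 43*(-68) + 225*(13) = 1.
So 43*(-68) ≡ 1 (mod 225); multiply by 108: k ≡ -7344 (mod 225).
Smallest nonnegative: k = -7344 mod 225 = 81.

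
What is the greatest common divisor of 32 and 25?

gcd(32, 25):
  32 = 1*25 + 7
  25 = 3*7 + 4
  7 = 1*4 + 3
  4 = 1*3 + 1
  3 = 3*1
so gcd(32, 25) = 1.

1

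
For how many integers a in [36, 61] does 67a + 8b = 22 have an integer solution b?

3

gcd(67, 8) = 1  (67 = 8×8 + 3, 8 = 2×3 + 2, 3 = 1×2 + 1, 2 = 2×1).
Back-substituting, 67×(3) + 8×(-25) = 1.
Scale by 22: particular solution (66, -550); reduce a mod 8: (2, -14).
General solution: a = 2 + 8t, b = -14 - 67t for integer t.
36 ≤ 2 + 8t ≤ 61 gives t ∈ [5, 7], which is 3 values.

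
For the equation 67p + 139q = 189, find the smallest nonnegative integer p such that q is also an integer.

gcd(139, 67) = 1.
1 divides 189, so solutions exist.
By Bézout, 67×(-56) + 139×(27) = 1.
Scale by 189/1 = 189: (p₀, q₀) = (-10584, 5103).
General solution: p = -10584 + 139t, q = 5103 - 67t for integer t.
p ≥ 0: smallest is -10584 mod 139 = 119 (at t = 77), with q = -56.

119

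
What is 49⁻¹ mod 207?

gcd(207, 49):
  207 = 4·49 + 11
  49 = 4·11 + 5
  11 = 2·5 + 1
  5 = 5·1
so gcd(207, 49) = 1.
Back-substitute for Bézout coefficients:
  1 = 11 - 2·5
  ... = 49·(-38) + 207·(9)
So 49·-38 ≡ 1 (mod 207), and -38 mod 207 = 169.

169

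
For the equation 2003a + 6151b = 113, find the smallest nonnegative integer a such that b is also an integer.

734

gcd(6151, 2003):
  6151 = 3×2003 + 142
  2003 = 14×142 + 15
  142 = 9×15 + 7
  15 = 2×7 + 1
  7 = 7×1
so gcd(6151, 2003) = 1.
1 divides 113, so solutions exist.
Back-substitute for Bézout coefficients:
  1 = 15 - 2×7
  ... = 2003×(823) + 6151×(-268)
Scale by 113/1 = 113: (a₀, b₀) = (92999, -30284).
General solution: a = 92999 + 6151t, b = -30284 - 2003t for integer t.
a ≥ 0: smallest is 92999 mod 6151 = 734 (at t = -15), with b = -239.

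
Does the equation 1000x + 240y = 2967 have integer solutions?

gcd(1000, 240) = 40  (1000 = 4×240 + 40, 240 = 6×40).
40 does not divide 2967 (remainder 7), so no integer solutions.

no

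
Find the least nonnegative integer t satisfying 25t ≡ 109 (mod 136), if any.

37

gcd(136, 25):
  136 = 5×25 + 11
  25 = 2×11 + 3
  11 = 3×3 + 2
  3 = 1×2 + 1
  2 = 2×1
so gcd(136, 25) = 1.
1 divides 109, so solutions exist.
Back-substitute for Bézout coefficients:
  1 = 3 - 1×2
  ... = 25×(49) + 136×(-9)
So 25×(49) ≡ 1 (mod 136); multiply by 109: t ≡ 5341 (mod 136).
Smallest nonnegative: t = 5341 mod 136 = 37.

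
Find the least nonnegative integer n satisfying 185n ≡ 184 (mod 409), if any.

gcd(409, 185) = 1.
1 divides 184, so solutions exist.
By Bézout, 185*(-42) + 409*(19) = 1.
So 185*(-42) ≡ 1 (mod 409); multiply by 184: n ≡ -7728 (mod 409).
Smallest nonnegative: n = -7728 mod 409 = 43.

43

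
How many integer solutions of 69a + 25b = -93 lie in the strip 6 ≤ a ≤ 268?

gcd(69, 25) = 1.
By Bézout, 69·(4) + 25·(-11) = 1.
Particular solution: (3, -12).
General solution: a = 3 + 25t, b = -12 - 69t for integer t.
6 ≤ 3 + 25t ≤ 268 gives t ∈ [1, 10], which is 10 values.

10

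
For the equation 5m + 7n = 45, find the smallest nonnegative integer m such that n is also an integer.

gcd(7, 5) = 1  (7 = 1·5 + 2, 5 = 2·2 + 1, 2 = 2·1).
1 divides 45, so solutions exist.
Back-substituting, 5·(3) + 7·(-2) = 1.
Scale by 45/1 = 45: (m₀, n₀) = (135, -90).
General solution: m = 135 + 7t, n = -90 - 5t for integer t.
m ≥ 0: smallest is 135 mod 7 = 2 (at t = -19), with n = 5.

2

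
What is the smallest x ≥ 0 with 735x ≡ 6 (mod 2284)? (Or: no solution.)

578

gcd(2284, 735):
  2284 = 3×735 + 79
  735 = 9×79 + 24
  79 = 3×24 + 7
  24 = 3×7 + 3
  7 = 2×3 + 1
  3 = 3×1
so gcd(2284, 735) = 1.
1 divides 6, so solutions exist.
Back-substitute for Bézout coefficients:
  1 = 7 - 2×3
  ... = 735×(-665) + 2284×(214)
So 735×(-665) ≡ 1 (mod 2284); multiply by 6: x ≡ -3990 (mod 2284).
Smallest nonnegative: x = -3990 mod 2284 = 578.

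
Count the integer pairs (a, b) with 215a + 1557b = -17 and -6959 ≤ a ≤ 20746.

18

gcd(1557, 215):
  1557 = 7·215 + 52
  215 = 4·52 + 7
  52 = 7·7 + 3
  7 = 2·3 + 1
  3 = 3·1
so gcd(1557, 215) = 1.
Back-substitute for Bézout coefficients:
  1 = 7 - 2·3
  ... = 215·(449) + 1557·(-62)
Scale by -17: particular solution (-7633, 1054); reduce a mod 1557: (152, -21).
General solution: a = 152 + 1557t, b = -21 - 215t for integer t.
-6959 ≤ 152 + 1557t ≤ 20746 gives t ∈ [-4, 13], which is 18 values.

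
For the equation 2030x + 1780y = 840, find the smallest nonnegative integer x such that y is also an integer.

160

gcd(2030, 1780):
  2030 = 1*1780 + 250
  1780 = 7*250 + 30
  250 = 8*30 + 10
  30 = 3*10
so gcd(2030, 1780) = 10.
10 divides 840, so solutions exist.
Back-substitute for Bézout coefficients:
  10 = 250 - 8*30
  ... = 2030*(57) + 1780*(-65)
Scale by 840/10 = 84: (x₀, y₀) = (4788, -5460).
General solution: x = 4788 + 178t, y = -5460 - 203t for integer t.
x ≥ 0: smallest is 4788 mod 178 = 160 (at t = -26), with y = -182.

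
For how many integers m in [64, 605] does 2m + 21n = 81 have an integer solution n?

26

gcd(21, 2) = 1  (21 = 10·2 + 1, 2 = 2·1).
Back-substituting, 2·(-10) + 21·(1) = 1.
Scale by 81: particular solution (-810, 81); reduce m mod 21: (9, 3).
General solution: m = 9 + 21t, n = 3 - 2t for integer t.
64 ≤ 9 + 21t ≤ 605 gives t ∈ [3, 28], which is 26 values.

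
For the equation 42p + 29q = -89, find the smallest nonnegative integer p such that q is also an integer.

11

gcd(42, 29) = 1  (42 = 1×29 + 13, 29 = 2×13 + 3, 13 = 4×3 + 1, 3 = 3×1).
1 divides -89, so solutions exist.
Back-substituting, 42×(9) + 29×(-13) = 1.
Scale by -89/1 = -89: (p₀, q₀) = (-801, 1157).
General solution: p = -801 + 29t, q = 1157 - 42t for integer t.
p ≥ 0: smallest is -801 mod 29 = 11 (at t = 28), with q = -19.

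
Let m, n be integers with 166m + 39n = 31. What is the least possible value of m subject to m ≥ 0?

7

gcd(166, 39) = 1  (166 = 4×39 + 10, 39 = 3×10 + 9, 10 = 1×9 + 1, 9 = 9×1).
1 divides 31, so solutions exist.
Back-substituting, 166×(4) + 39×(-17) = 1.
Scale by 31/1 = 31: (m₀, n₀) = (124, -527).
General solution: m = 124 + 39t, n = -527 - 166t for integer t.
m ≥ 0: smallest is 124 mod 39 = 7 (at t = -3), with n = -29.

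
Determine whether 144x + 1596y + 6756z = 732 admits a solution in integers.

gcd(1596, 144):
  1596 = 11×144 + 12
  144 = 12×12
so gcd(1596, 144) = 12.
gcd(12, 6756) = 12.
12 divides 732, so integer solutions exist.

yes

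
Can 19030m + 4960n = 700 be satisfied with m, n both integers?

yes

gcd(19030, 4960):
  19030 = 3·4960 + 4150
  4960 = 1·4150 + 810
  4150 = 5·810 + 100
  810 = 8·100 + 10
  100 = 10·10
so gcd(19030, 4960) = 10.
10 divides 700, so integer solutions exist.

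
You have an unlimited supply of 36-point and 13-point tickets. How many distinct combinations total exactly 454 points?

1

Need nonnegative integers with 36j + 13k = 454.
gcd(36, 13) = 1, and 36·(4) + 13·(-11) = 1.
So (j₀, k₀) = (1816, -4994); general j = 1816 + 13t, k = -4994 - 36t.
j ≥ 0 ⇒ t ≥ -139; k ≥ 0 ⇒ t ≤ -139. That's 1 value of t.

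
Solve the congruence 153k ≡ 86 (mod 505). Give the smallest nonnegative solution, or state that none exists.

192

gcd(505, 153):
  505 = 3*153 + 46
  153 = 3*46 + 15
  46 = 3*15 + 1
  15 = 15*1
so gcd(505, 153) = 1.
1 divides 86, so solutions exist.
Back-substitute for Bézout coefficients:
  1 = 46 - 3*15
  ... = 153*(-33) + 505*(10)
So 153*(-33) ≡ 1 (mod 505); multiply by 86: k ≡ -2838 (mod 505).
Smallest nonnegative: k = -2838 mod 505 = 192.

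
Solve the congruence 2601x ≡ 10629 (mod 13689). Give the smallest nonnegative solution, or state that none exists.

gcd(13689, 2601) = 9  (13689 = 5·2601 + 684, 2601 = 3·684 + 549, 684 = 1·549 + 135, 549 = 4·135 + 9, 135 = 15·9).
9 divides 10629, so solutions exist.
Back-substituting, 2601·(100) + 13689·(-19) = 9.
So 2601·(100) ≡ 9 (mod 13689); multiply by 1181: x ≡ 118100 (mod 1521).
Smallest nonnegative: x = 118100 mod 1521 = 983.

983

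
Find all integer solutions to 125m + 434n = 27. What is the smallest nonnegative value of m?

gcd(434, 125) = 1  (434 = 3*125 + 59, 125 = 2*59 + 7, 59 = 8*7 + 3, 7 = 2*3 + 1, 3 = 3*1).
1 divides 27, so solutions exist.
Back-substituting, 125*(125) + 434*(-36) = 1.
Scale by 27/1 = 27: (m₀, n₀) = (3375, -972).
General solution: m = 3375 + 434t, n = -972 - 125t for integer t.
m ≥ 0: smallest is 3375 mod 434 = 337 (at t = -7), with n = -97.

337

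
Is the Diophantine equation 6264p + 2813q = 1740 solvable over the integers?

gcd(6264, 2813) = 29  (6264 = 2·2813 + 638, 2813 = 4·638 + 261, 638 = 2·261 + 116, 261 = 2·116 + 29, 116 = 4·29).
29 divides 1740, so integer solutions exist.

yes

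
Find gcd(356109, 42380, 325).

gcd(356109, 42380) = 13.
gcd(13, 325) = 13.

13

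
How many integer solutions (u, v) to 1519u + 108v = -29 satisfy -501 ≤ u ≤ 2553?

28

gcd(1519, 108) = 1.
By Bézout, 1519*(31) + 108*(-436) = 1.
Particular solution: (73, -1027).
General solution: u = 73 + 108t, v = -1027 - 1519t for integer t.
-501 ≤ 73 + 108t ≤ 2553 gives t ∈ [-5, 22], which is 28 values.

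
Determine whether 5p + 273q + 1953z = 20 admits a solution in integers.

yes

gcd(273, 5):
  273 = 54×5 + 3
  5 = 1×3 + 2
  3 = 1×2 + 1
  2 = 2×1
so gcd(273, 5) = 1.
gcd(1, 1953) = 1.
1 divides 20, so integer solutions exist.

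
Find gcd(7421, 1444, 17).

gcd(7421, 1444):
  7421 = 5·1444 + 201
  1444 = 7·201 + 37
  201 = 5·37 + 16
  37 = 2·16 + 5
  16 = 3·5 + 1
  5 = 5·1
so gcd(7421, 1444) = 1.
gcd(1, 17) = 1.

1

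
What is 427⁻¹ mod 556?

431

gcd(556, 427):
  556 = 1×427 + 129
  427 = 3×129 + 40
  129 = 3×40 + 9
  40 = 4×9 + 4
  9 = 2×4 + 1
  4 = 4×1
so gcd(556, 427) = 1.
Back-substitute for Bézout coefficients:
  1 = 9 - 2×4
  ... = 427×(-125) + 556×(96)
So 427×-125 ≡ 1 (mod 556), and -125 mod 556 = 431.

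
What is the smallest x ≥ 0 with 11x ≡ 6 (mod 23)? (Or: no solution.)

gcd(23, 11) = 1.
1 divides 6, so solutions exist.
By Bézout, 11×(-2) + 23×(1) = 1.
So 11×(-2) ≡ 1 (mod 23); multiply by 6: x ≡ -12 (mod 23).
Smallest nonnegative: x = -12 mod 23 = 11.

11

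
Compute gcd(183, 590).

gcd(590, 183) = 1  (590 = 3*183 + 41, 183 = 4*41 + 19, 41 = 2*19 + 3, 19 = 6*3 + 1, 3 = 3*1).

1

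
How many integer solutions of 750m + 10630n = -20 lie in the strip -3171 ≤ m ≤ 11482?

14

gcd(10630, 750) = 10  (10630 = 14*750 + 130, 750 = 5*130 + 100, 130 = 1*100 + 30, 100 = 3*30 + 10, 30 = 3*10).
Back-substituting, 750*(326) + 10630*(-23) = 10.
Scale by -2: particular solution (-652, 46); reduce m mod 1063: (411, -29).
General solution: m = 411 + 1063t, n = -29 - 75t for integer t.
-3171 ≤ 411 + 1063t ≤ 11482 gives t ∈ [-3, 10], which is 14 values.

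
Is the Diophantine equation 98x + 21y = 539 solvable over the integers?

gcd(98, 21):
  98 = 4·21 + 14
  21 = 1·14 + 7
  14 = 2·7
so gcd(98, 21) = 7.
7 divides 539, so integer solutions exist.

yes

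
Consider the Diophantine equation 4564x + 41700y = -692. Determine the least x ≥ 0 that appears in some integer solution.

gcd(41700, 4564):
  41700 = 9*4564 + 624
  4564 = 7*624 + 196
  624 = 3*196 + 36
  196 = 5*36 + 16
  36 = 2*16 + 4
  16 = 4*4
so gcd(41700, 4564) = 4.
4 divides -692, so solutions exist.
Back-substitute for Bézout coefficients:
  4 = 36 - 2*16
  ... = 4564*(-2339) + 41700*(256)
Scale by -692/4 = -173: (x₀, y₀) = (404647, -44288).
General solution: x = 404647 + 10425t, y = -44288 - 1141t for integer t.
x ≥ 0: smallest is 404647 mod 10425 = 8497 (at t = -38), with y = -930.

8497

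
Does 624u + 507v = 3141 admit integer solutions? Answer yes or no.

no

gcd(624, 507) = 39  (624 = 1·507 + 117, 507 = 4·117 + 39, 117 = 3·39).
39 does not divide 3141 (remainder 21), so no integer solutions.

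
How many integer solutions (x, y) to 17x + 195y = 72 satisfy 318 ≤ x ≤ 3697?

17

gcd(195, 17) = 1  (195 = 11×17 + 8, 17 = 2×8 + 1, 8 = 8×1).
Back-substituting, 17×(23) + 195×(-2) = 1.
Scale by 72: particular solution (1656, -144); reduce x mod 195: (96, -8).
General solution: x = 96 + 195t, y = -8 - 17t for integer t.
318 ≤ 96 + 195t ≤ 3697 gives t ∈ [2, 18], which is 17 values.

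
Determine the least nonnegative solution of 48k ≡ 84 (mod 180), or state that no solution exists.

13

gcd(180, 48):
  180 = 3×48 + 36
  48 = 1×36 + 12
  36 = 3×12
so gcd(180, 48) = 12.
12 divides 84, so solutions exist.
Back-substitute for Bézout coefficients:
  12 = 48 - 1×36
  ... = 48×(4) + 180×(-1)
So 48×(4) ≡ 12 (mod 180); multiply by 7: k ≡ 28 (mod 15).
Smallest nonnegative: k = 28 mod 15 = 13.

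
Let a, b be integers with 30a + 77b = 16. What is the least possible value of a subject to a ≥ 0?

gcd(77, 30) = 1.
1 divides 16, so solutions exist.
By Bézout, 30×(18) + 77×(-7) = 1.
Scale by 16/1 = 16: (a₀, b₀) = (288, -112).
General solution: a = 288 + 77t, b = -112 - 30t for integer t.
a ≥ 0: smallest is 288 mod 77 = 57 (at t = -3), with b = -22.

57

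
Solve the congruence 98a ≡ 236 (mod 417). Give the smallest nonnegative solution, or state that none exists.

79

gcd(417, 98) = 1.
1 divides 236, so solutions exist.
By Bézout, 98*(200) + 417*(-47) = 1.
So 98*(200) ≡ 1 (mod 417); multiply by 236: a ≡ 47200 (mod 417).
Smallest nonnegative: a = 47200 mod 417 = 79.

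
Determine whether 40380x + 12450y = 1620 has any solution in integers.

yes

gcd(40380, 12450) = 30  (40380 = 3·12450 + 3030, 12450 = 4·3030 + 330, 3030 = 9·330 + 60, 330 = 5·60 + 30, 60 = 2·30).
30 divides 1620, so integer solutions exist.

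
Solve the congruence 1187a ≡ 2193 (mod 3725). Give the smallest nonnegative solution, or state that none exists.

gcd(3725, 1187) = 1.
1 divides 2193, so solutions exist.
By Bézout, 1187×(-477) + 3725×(152) = 1.
So 1187×(-477) ≡ 1 (mod 3725); multiply by 2193: a ≡ -1046061 (mod 3725).
Smallest nonnegative: a = -1046061 mod 3725 = 664.

664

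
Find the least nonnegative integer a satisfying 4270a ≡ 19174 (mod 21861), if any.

no solution

gcd(21861, 4270):
  21861 = 5*4270 + 511
  4270 = 8*511 + 182
  511 = 2*182 + 147
  182 = 1*147 + 35
  147 = 4*35 + 7
  35 = 5*7
so gcd(21861, 4270) = 7.
7 does not divide 19174, so the congruence has no solution.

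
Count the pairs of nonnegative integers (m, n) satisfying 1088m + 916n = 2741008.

gcd(1088, 916) = 4  (1088 = 1·916 + 172, 916 = 5·172 + 56, 172 = 3·56 + 4, 56 = 14·4).
Back-substituting, 1088·(16) + 916·(-19) = 4.
Scale by 685252: one solution is (10964032, -13019788). Reduce m mod 229: (199, 2756).
General: m = 199 + 229t, n = 2756 - 272t.
m ≥ 0 ⇒ t ≥ 0; n ≥ 0 ⇒ t ≤ 10. So t ∈ [0, 10]: 11 solutions.

11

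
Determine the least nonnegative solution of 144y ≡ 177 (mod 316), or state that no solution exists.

gcd(316, 144) = 4.
4 does not divide 177, so the congruence has no solution.

no solution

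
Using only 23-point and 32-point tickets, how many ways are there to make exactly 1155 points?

Need nonnegative integers with 23j + 32k = 1155.
gcd(23, 32) = 1, and 23·(7) + 32·(-5) = 1.
So (j₀, k₀) = (8085, -5775); general j = 8085 + 32t, k = -5775 - 23t.
j ≥ 0 ⇒ t ≥ -252; k ≥ 0 ⇒ t ≤ -252. That's 1 value of t.

1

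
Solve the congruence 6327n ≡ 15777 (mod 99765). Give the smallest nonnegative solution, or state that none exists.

10441

gcd(99765, 6327) = 9.
9 divides 15777, so solutions exist.
By Bézout, 6327*(-1088) + 99765*(69) = 9.
So 6327*(-1088) ≡ 9 (mod 99765); multiply by 1753: n ≡ -1907264 (mod 11085).
Smallest nonnegative: n = -1907264 mod 11085 = 10441.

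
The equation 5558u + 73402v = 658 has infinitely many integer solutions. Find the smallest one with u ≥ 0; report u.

568

gcd(73402, 5558) = 14  (73402 = 13·5558 + 1148, 5558 = 4·1148 + 966, 1148 = 1·966 + 182, 966 = 5·182 + 56, 182 = 3·56 + 14, 56 = 4·14).
14 divides 658, so solutions exist.
Back-substituting, 5558·(-1215) + 73402·(92) = 14.
Scale by 658/14 = 47: (u₀, v₀) = (-57105, 4324).
General solution: u = -57105 + 5243t, v = 4324 - 397t for integer t.
u ≥ 0: smallest is -57105 mod 5243 = 568 (at t = 11), with v = -43.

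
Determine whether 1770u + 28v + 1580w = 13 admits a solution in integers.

gcd(1770, 28) = 2  (1770 = 63*28 + 6, 28 = 4*6 + 4, 6 = 1*4 + 2, 4 = 2*2).
gcd(2, 1580) = 2.
2 does not divide 13 (remainder 1), so no integer solutions.

no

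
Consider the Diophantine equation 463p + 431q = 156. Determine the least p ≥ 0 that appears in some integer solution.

382

gcd(463, 431):
  463 = 1*431 + 32
  431 = 13*32 + 15
  32 = 2*15 + 2
  15 = 7*2 + 1
  2 = 2*1
so gcd(463, 431) = 1.
1 divides 156, so solutions exist.
Back-substitute for Bézout coefficients:
  1 = 15 - 7*2
  ... = 463*(-202) + 431*(217)
Scale by 156/1 = 156: (p₀, q₀) = (-31512, 33852).
General solution: p = -31512 + 431t, q = 33852 - 463t for integer t.
p ≥ 0: smallest is -31512 mod 431 = 382 (at t = 74), with q = -410.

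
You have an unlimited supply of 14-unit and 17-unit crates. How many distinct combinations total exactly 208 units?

1

Need nonnegative integers with 14j + 17k = 208.
gcd(14, 17) = 1, and 14·(-6) + 17·(5) = 1.
So (j₀, k₀) = (-1248, 1040); general j = -1248 + 17t, k = 1040 - 14t.
j ≥ 0 ⇒ t ≥ 74; k ≥ 0 ⇒ t ≤ 74. That's 1 value of t.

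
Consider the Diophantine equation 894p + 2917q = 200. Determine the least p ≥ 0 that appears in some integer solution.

2480

gcd(2917, 894) = 1  (2917 = 3·894 + 235, 894 = 3·235 + 189, 235 = 1·189 + 46, 189 = 4·46 + 5, 46 = 9·5 + 1, 5 = 5·1).
1 divides 200, so solutions exist.
Back-substituting, 894·(-571) + 2917·(175) = 1.
Scale by 200/1 = 200: (p₀, q₀) = (-114200, 35000).
General solution: p = -114200 + 2917t, q = 35000 - 894t for integer t.
p ≥ 0: smallest is -114200 mod 2917 = 2480 (at t = 40), with q = -760.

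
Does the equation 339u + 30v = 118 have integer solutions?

gcd(339, 30) = 3.
3 does not divide 118 (remainder 1), so no integer solutions.

no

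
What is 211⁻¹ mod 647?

gcd(647, 211):
  647 = 3·211 + 14
  211 = 15·14 + 1
  14 = 14·1
so gcd(647, 211) = 1.
Back-substitute for Bézout coefficients:
  1 = 211 - 15·14
  ... = 211·(46) + 647·(-15)
So 211·46 ≡ 1 (mod 647), and 46 mod 647 = 46.

46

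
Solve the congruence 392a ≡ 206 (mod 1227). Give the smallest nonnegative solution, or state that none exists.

445

gcd(1227, 392):
  1227 = 3·392 + 51
  392 = 7·51 + 35
  51 = 1·35 + 16
  35 = 2·16 + 3
  16 = 5·3 + 1
  3 = 3·1
so gcd(1227, 392) = 1.
1 divides 206, so solutions exist.
Back-substitute for Bézout coefficients:
  1 = 16 - 5·3
  ... = 392·(-385) + 1227·(123)
So 392·(-385) ≡ 1 (mod 1227); multiply by 206: a ≡ -79310 (mod 1227).
Smallest nonnegative: a = -79310 mod 1227 = 445.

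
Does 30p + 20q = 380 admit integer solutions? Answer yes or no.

gcd(30, 20):
  30 = 1·20 + 10
  20 = 2·10
so gcd(30, 20) = 10.
10 divides 380, so integer solutions exist.

yes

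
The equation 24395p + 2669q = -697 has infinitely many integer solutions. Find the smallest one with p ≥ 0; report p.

gcd(24395, 2669):
  24395 = 9*2669 + 374
  2669 = 7*374 + 51
  374 = 7*51 + 17
  51 = 3*17
so gcd(24395, 2669) = 17.
17 divides -697, so solutions exist.
Back-substitute for Bézout coefficients:
  17 = 374 - 7*51
  ... = 24395*(50) + 2669*(-457)
Scale by -697/17 = -41: (p₀, q₀) = (-2050, 18737).
General solution: p = -2050 + 157t, q = 18737 - 1435t for integer t.
p ≥ 0: smallest is -2050 mod 157 = 148 (at t = 14), with q = -1353.

148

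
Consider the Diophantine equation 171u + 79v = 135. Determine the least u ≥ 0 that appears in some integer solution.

gcd(171, 79):
  171 = 2·79 + 13
  79 = 6·13 + 1
  13 = 13·1
so gcd(171, 79) = 1.
1 divides 135, so solutions exist.
Back-substitute for Bézout coefficients:
  1 = 79 - 6·13
  ... = 171·(-6) + 79·(13)
Scale by 135/1 = 135: (u₀, v₀) = (-810, 1755).
General solution: u = -810 + 79t, v = 1755 - 171t for integer t.
u ≥ 0: smallest is -810 mod 79 = 59 (at t = 11), with v = -126.

59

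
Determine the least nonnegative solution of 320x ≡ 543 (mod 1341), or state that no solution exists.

492

gcd(1341, 320) = 1  (1341 = 4*320 + 61, 320 = 5*61 + 15, 61 = 4*15 + 1, 15 = 15*1).
1 divides 543, so solutions exist.
Back-substituting, 320*(-88) + 1341*(21) = 1.
So 320*(-88) ≡ 1 (mod 1341); multiply by 543: x ≡ -47784 (mod 1341).
Smallest nonnegative: x = -47784 mod 1341 = 492.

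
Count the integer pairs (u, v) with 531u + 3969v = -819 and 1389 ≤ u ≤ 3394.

5

gcd(3969, 531):
  3969 = 7*531 + 252
  531 = 2*252 + 27
  252 = 9*27 + 9
  27 = 3*9
so gcd(3969, 531) = 9.
Back-substitute for Bézout coefficients:
  9 = 252 - 9*27
  ... = 531*(-142) + 3969*(19)
Scale by -91: particular solution (12922, -1729); reduce u mod 441: (133, -18).
General solution: u = 133 + 441t, v = -18 - 59t for integer t.
1389 ≤ 133 + 441t ≤ 3394 gives t ∈ [3, 7], which is 5 values.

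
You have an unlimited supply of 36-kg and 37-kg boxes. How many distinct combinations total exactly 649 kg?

Need nonnegative integers with 36j + 37k = 649.
gcd(36, 37) = 1, and 36·(-1) + 37·(1) = 1.
So (j₀, k₀) = (-649, 649); general j = -649 + 37t, k = 649 - 36t.
j ≥ 0 ⇒ t ≥ 18; k ≥ 0 ⇒ t ≤ 18. That's 1 value of t.

1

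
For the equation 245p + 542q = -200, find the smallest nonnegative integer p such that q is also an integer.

gcd(542, 245) = 1  (542 = 2×245 + 52, 245 = 4×52 + 37, 52 = 1×37 + 15, 37 = 2×15 + 7, 15 = 2×7 + 1, 7 = 7×1).
1 divides -200, so solutions exist.
Back-substituting, 245×(-73) + 542×(33) = 1.
Scale by -200/1 = -200: (p₀, q₀) = (14600, -6600).
General solution: p = 14600 + 542t, q = -6600 - 245t for integer t.
p ≥ 0: smallest is 14600 mod 542 = 508 (at t = -26), with q = -230.

508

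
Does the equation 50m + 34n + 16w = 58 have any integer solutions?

gcd(50, 34) = 2  (50 = 1×34 + 16, 34 = 2×16 + 2, 16 = 8×2).
gcd(2, 16) = 2.
2 divides 58, so integer solutions exist.

yes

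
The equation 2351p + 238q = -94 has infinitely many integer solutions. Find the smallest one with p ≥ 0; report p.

192

gcd(2351, 238) = 1.
1 divides -94, so solutions exist.
By Bézout, 2351*(41) + 238*(-405) = 1.
Scale by -94/1 = -94: (p₀, q₀) = (-3854, 38070).
General solution: p = -3854 + 238t, q = 38070 - 2351t for integer t.
p ≥ 0: smallest is -3854 mod 238 = 192 (at t = 17), with q = -1897.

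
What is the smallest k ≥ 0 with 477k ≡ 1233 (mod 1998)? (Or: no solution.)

145

gcd(1998, 477) = 9  (1998 = 4*477 + 90, 477 = 5*90 + 27, 90 = 3*27 + 9, 27 = 3*9).
9 divides 1233, so solutions exist.
Back-substituting, 477*(-67) + 1998*(16) = 9.
So 477*(-67) ≡ 9 (mod 1998); multiply by 137: k ≡ -9179 (mod 222).
Smallest nonnegative: k = -9179 mod 222 = 145.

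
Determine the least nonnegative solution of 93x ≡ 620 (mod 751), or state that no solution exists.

257

gcd(751, 93):
  751 = 8*93 + 7
  93 = 13*7 + 2
  7 = 3*2 + 1
  2 = 2*1
so gcd(751, 93) = 1.
1 divides 620, so solutions exist.
Back-substitute for Bézout coefficients:
  1 = 7 - 3*2
  ... = 93*(-323) + 751*(40)
So 93*(-323) ≡ 1 (mod 751); multiply by 620: x ≡ -200260 (mod 751).
Smallest nonnegative: x = -200260 mod 751 = 257.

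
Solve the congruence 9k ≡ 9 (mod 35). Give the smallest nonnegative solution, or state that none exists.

gcd(35, 9) = 1  (35 = 3*9 + 8, 9 = 1*8 + 1, 8 = 8*1).
1 divides 9, so solutions exist.
Back-substituting, 9*(4) + 35*(-1) = 1.
So 9*(4) ≡ 1 (mod 35); multiply by 9: k ≡ 36 (mod 35).
Smallest nonnegative: k = 36 mod 35 = 1.

1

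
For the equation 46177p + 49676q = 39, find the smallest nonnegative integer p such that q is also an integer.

gcd(49676, 46177):
  49676 = 1*46177 + 3499
  46177 = 13*3499 + 690
  3499 = 5*690 + 49
  690 = 14*49 + 4
  49 = 12*4 + 1
  4 = 4*1
so gcd(49676, 46177) = 1.
1 divides 39, so solutions exist.
Back-substitute for Bézout coefficients:
  1 = 49 - 12*4
  ... = 46177*(-12167) + 49676*(11310)
Scale by 39/1 = 39: (p₀, q₀) = (-474513, 441090).
General solution: p = -474513 + 49676t, q = 441090 - 46177t for integer t.
p ≥ 0: smallest is -474513 mod 49676 = 22247 (at t = 10), with q = -20680.

22247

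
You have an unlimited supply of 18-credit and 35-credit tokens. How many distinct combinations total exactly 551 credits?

1

Need nonnegative integers with 18j + 35k = 551.
gcd(18, 35) = 1, and 18·(2) + 35·(-1) = 1.
So (j₀, k₀) = (1102, -551); general j = 1102 + 35t, k = -551 - 18t.
j ≥ 0 ⇒ t ≥ -31; k ≥ 0 ⇒ t ≤ -31. That's 1 value of t.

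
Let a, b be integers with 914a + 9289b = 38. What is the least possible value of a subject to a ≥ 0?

8476

gcd(9289, 914):
  9289 = 10·914 + 149
  914 = 6·149 + 20
  149 = 7·20 + 9
  20 = 2·9 + 2
  9 = 4·2 + 1
  2 = 2·1
so gcd(9289, 914) = 1.
1 divides 38, so solutions exist.
Back-substitute for Bézout coefficients:
  1 = 9 - 4·2
  ... = 914·(-4177) + 9289·(411)
Scale by 38/1 = 38: (a₀, b₀) = (-158726, 15618).
General solution: a = -158726 + 9289t, b = 15618 - 914t for integer t.
a ≥ 0: smallest is -158726 mod 9289 = 8476 (at t = 18), with b = -834.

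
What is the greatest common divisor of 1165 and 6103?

gcd(6103, 1165) = 1  (6103 = 5*1165 + 278, 1165 = 4*278 + 53, 278 = 5*53 + 13, 53 = 4*13 + 1, 13 = 13*1).

1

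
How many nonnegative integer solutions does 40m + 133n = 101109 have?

gcd(133, 40) = 1  (133 = 3·40 + 13, 40 = 3·13 + 1, 13 = 13·1).
Back-substituting, 40·(10) + 133·(-3) = 1.
Scale by 101109: one solution is (1011090, -303327). Reduce m mod 133: (24, 753).
General: m = 24 + 133t, n = 753 - 40t.
m ≥ 0 ⇒ t ≥ 0; n ≥ 0 ⇒ t ≤ 18. So t ∈ [0, 18]: 19 solutions.

19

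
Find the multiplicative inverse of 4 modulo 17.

13

gcd(17, 4) = 1  (17 = 4×4 + 1, 4 = 4×1).
Back-substituting, 4×(-4) + 17×(1) = 1.
So 4×-4 ≡ 1 (mod 17), and -4 mod 17 = 13.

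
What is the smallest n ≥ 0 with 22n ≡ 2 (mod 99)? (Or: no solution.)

gcd(99, 22) = 11.
11 does not divide 2, so the congruence has no solution.

no solution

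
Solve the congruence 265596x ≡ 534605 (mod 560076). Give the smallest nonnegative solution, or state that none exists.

no solution

gcd(560076, 265596) = 12.
12 does not divide 534605, so the congruence has no solution.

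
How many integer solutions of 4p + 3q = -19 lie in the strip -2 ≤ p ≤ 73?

gcd(4, 3) = 1.
By Bézout, 4*(1) + 3*(-1) = 1.
Particular solution: (2, -9).
General solution: p = 2 + 3t, q = -9 - 4t for integer t.
-2 ≤ 2 + 3t ≤ 73 gives t ∈ [-1, 23], which is 25 values.

25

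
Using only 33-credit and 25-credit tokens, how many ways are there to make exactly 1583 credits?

Need nonnegative integers with 33j + 25k = 1583.
gcd(33, 25) = 1, and 33·(-3) + 25·(4) = 1.
So (j₀, k₀) = (-4749, 6332); general j = -4749 + 25t, k = 6332 - 33t.
j ≥ 0 ⇒ t ≥ 190; k ≥ 0 ⇒ t ≤ 191. That's 2 values of t.

2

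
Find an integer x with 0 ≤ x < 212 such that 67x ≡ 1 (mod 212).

gcd(212, 67) = 1  (212 = 3×67 + 11, 67 = 6×11 + 1, 11 = 11×1).
Back-substituting, 67×(19) + 212×(-6) = 1.
So 67×19 ≡ 1 (mod 212), and 19 mod 212 = 19.

19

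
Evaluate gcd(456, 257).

1

gcd(456, 257):
  456 = 1×257 + 199
  257 = 1×199 + 58
  199 = 3×58 + 25
  58 = 2×25 + 8
  25 = 3×8 + 1
  8 = 8×1
so gcd(456, 257) = 1.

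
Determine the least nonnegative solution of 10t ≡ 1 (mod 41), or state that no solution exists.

37

gcd(41, 10) = 1  (41 = 4*10 + 1, 10 = 10*1).
1 divides 1, so solutions exist.
Back-substituting, 10*(-4) + 41*(1) = 1.
So 10*(-4) ≡ 1 (mod 41); multiply by 1: t ≡ -4 (mod 41).
Smallest nonnegative: t = -4 mod 41 = 37.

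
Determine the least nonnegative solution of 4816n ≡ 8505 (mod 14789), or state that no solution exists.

gcd(14789, 4816):
  14789 = 3×4816 + 341
  4816 = 14×341 + 42
  341 = 8×42 + 5
  42 = 8×5 + 2
  5 = 2×2 + 1
  2 = 2×1
so gcd(14789, 4816) = 1.
1 divides 8505, so solutions exist.
Back-substitute for Bézout coefficients:
  1 = 5 - 2×2
  ... = 4816×(-5985) + 14789×(1949)
So 4816×(-5985) ≡ 1 (mod 14789); multiply by 8505: n ≡ -50902425 (mod 14789).
Smallest nonnegative: n = -50902425 mod 14789 = 1313.

1313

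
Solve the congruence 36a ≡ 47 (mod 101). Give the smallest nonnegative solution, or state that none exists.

gcd(101, 36) = 1  (101 = 2*36 + 29, 36 = 1*29 + 7, 29 = 4*7 + 1, 7 = 7*1).
1 divides 47, so solutions exist.
Back-substituting, 36*(-14) + 101*(5) = 1.
So 36*(-14) ≡ 1 (mod 101); multiply by 47: a ≡ -658 (mod 101).
Smallest nonnegative: a = -658 mod 101 = 49.

49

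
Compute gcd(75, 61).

gcd(75, 61) = 1  (75 = 1·61 + 14, 61 = 4·14 + 5, 14 = 2·5 + 4, 5 = 1·4 + 1, 4 = 4·1).

1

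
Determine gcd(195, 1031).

gcd(1031, 195) = 1  (1031 = 5*195 + 56, 195 = 3*56 + 27, 56 = 2*27 + 2, 27 = 13*2 + 1, 2 = 2*1).

1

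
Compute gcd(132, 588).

12

gcd(588, 132) = 12  (588 = 4·132 + 60, 132 = 2·60 + 12, 60 = 5·12).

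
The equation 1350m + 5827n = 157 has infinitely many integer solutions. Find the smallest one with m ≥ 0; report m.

3492

gcd(5827, 1350) = 1.
1 divides 157, so solutions exist.
By Bézout, 1350·(-1351) + 5827·(313) = 1.
Scale by 157/1 = 157: (m₀, n₀) = (-212107, 49141).
General solution: m = -212107 + 5827t, n = 49141 - 1350t for integer t.
m ≥ 0: smallest is -212107 mod 5827 = 3492 (at t = 37), with n = -809.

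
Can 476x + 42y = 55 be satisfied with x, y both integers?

no

gcd(476, 42):
  476 = 11×42 + 14
  42 = 3×14
so gcd(476, 42) = 14.
14 does not divide 55 (remainder 13), so no integer solutions.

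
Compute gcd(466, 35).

gcd(466, 35):
  466 = 13*35 + 11
  35 = 3*11 + 2
  11 = 5*2 + 1
  2 = 2*1
so gcd(466, 35) = 1.

1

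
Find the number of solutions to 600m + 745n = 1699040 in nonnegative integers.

19

gcd(745, 600):
  745 = 1×600 + 145
  600 = 4×145 + 20
  145 = 7×20 + 5
  20 = 4×5
so gcd(745, 600) = 5.
Back-substitute for Bézout coefficients:
  5 = 145 - 7×20
  ... = 600×(-36) + 745×(29)
Scale by 339808: one solution is (-12233088, 9854432). Reduce m mod 149: (110, 2192).
General: m = 110 + 149t, n = 2192 - 120t.
m ≥ 0 ⇒ t ≥ 0; n ≥ 0 ⇒ t ≤ 18. So t ∈ [0, 18]: 19 solutions.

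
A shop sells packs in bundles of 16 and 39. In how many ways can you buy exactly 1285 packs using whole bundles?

Need nonnegative integers with 16j + 39k = 1285.
gcd(16, 39) = 1, and 16·(-17) + 39·(7) = 1.
So (j₀, k₀) = (-21845, 8995); general j = -21845 + 39t, k = 8995 - 16t.
j ≥ 0 ⇒ t ≥ 561; k ≥ 0 ⇒ t ≤ 562. That's 2 values of t.

2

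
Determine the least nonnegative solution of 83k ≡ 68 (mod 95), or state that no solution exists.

gcd(95, 83) = 1  (95 = 1×83 + 12, 83 = 6×12 + 11, 12 = 1×11 + 1, 11 = 11×1).
1 divides 68, so solutions exist.
Back-substituting, 83×(-8) + 95×(7) = 1.
So 83×(-8) ≡ 1 (mod 95); multiply by 68: k ≡ -544 (mod 95).
Smallest nonnegative: k = -544 mod 95 = 26.

26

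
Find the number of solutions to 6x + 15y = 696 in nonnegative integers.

24

gcd(15, 6) = 3  (15 = 2*6 + 3, 6 = 2*3).
Back-substituting, 6*(-2) + 15*(1) = 3.
Scale by 232: one solution is (-464, 232). Reduce x mod 5: (1, 46).
General: x = 1 + 5t, y = 46 - 2t.
x ≥ 0 ⇒ t ≥ 0; y ≥ 0 ⇒ t ≤ 23. So t ∈ [0, 23]: 24 solutions.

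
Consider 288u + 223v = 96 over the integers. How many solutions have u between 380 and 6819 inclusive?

gcd(288, 223) = 1.
By Bézout, 288·(-24) + 223·(31) = 1.
Particular solution: (149, -192).
General solution: u = 149 + 223t, v = -192 - 288t for integer t.
380 ≤ 149 + 223t ≤ 6819 gives t ∈ [2, 29], which is 28 values.

28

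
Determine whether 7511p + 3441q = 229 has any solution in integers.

no

gcd(7511, 3441) = 37.
37 does not divide 229 (remainder 7), so no integer solutions.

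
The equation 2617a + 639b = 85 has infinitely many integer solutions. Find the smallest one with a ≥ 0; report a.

169

gcd(2617, 639):
  2617 = 4·639 + 61
  639 = 10·61 + 29
  61 = 2·29 + 3
  29 = 9·3 + 2
  3 = 1·2 + 1
  2 = 2·1
so gcd(2617, 639) = 1.
1 divides 85, so solutions exist.
Back-substitute for Bézout coefficients:
  1 = 3 - 1·2
  ... = 2617·(220) + 639·(-901)
Scale by 85/1 = 85: (a₀, b₀) = (18700, -76585).
General solution: a = 18700 + 639t, b = -76585 - 2617t for integer t.
a ≥ 0: smallest is 18700 mod 639 = 169 (at t = -29), with b = -692.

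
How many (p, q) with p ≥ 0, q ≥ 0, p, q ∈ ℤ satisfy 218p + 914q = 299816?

gcd(914, 218):
  914 = 4×218 + 42
  218 = 5×42 + 8
  42 = 5×8 + 2
  8 = 4×2
so gcd(914, 218) = 2.
Back-substitute for Bézout coefficients:
  2 = 42 - 5×8
  ... = 218×(-109) + 914×(26)
Scale by 149908: one solution is (-16339972, 3897608). Reduce p mod 457: (63, 313).
General: p = 63 + 457t, q = 313 - 109t.
p ≥ 0 ⇒ t ≥ 0; q ≥ 0 ⇒ t ≤ 2. So t ∈ [0, 2]: 3 solutions.

3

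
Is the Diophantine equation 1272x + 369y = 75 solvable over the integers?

gcd(1272, 369) = 3  (1272 = 3×369 + 165, 369 = 2×165 + 39, 165 = 4×39 + 9, 39 = 4×9 + 3, 9 = 3×3).
3 divides 75, so integer solutions exist.

yes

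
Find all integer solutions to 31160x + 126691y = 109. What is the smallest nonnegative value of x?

gcd(126691, 31160) = 1  (126691 = 4×31160 + 2051, 31160 = 15×2051 + 395, 2051 = 5×395 + 76, 395 = 5×76 + 15, 76 = 5×15 + 1, 15 = 15×1).
1 divides 109, so solutions exist.
Back-substituting, 31160×(-8339) + 126691×(2051) = 1.
Scale by 109/1 = 109: (x₀, y₀) = (-908951, 223559).
General solution: x = -908951 + 126691t, y = 223559 - 31160t for integer t.
x ≥ 0: smallest is -908951 mod 126691 = 104577 (at t = 8), with y = -25721.

104577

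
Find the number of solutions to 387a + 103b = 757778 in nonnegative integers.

19

gcd(387, 103) = 1.
By Bézout, 387*(-33) + 103*(124) = 1.
One solution: (78, 7064).
General: a = 78 + 103t, b = 7064 - 387t.
a ≥ 0 ⇒ t ≥ 0; b ≥ 0 ⇒ t ≤ 18. So t ∈ [0, 18]: 19 solutions.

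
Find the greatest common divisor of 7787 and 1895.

gcd(7787, 1895):
  7787 = 4*1895 + 207
  1895 = 9*207 + 32
  207 = 6*32 + 15
  32 = 2*15 + 2
  15 = 7*2 + 1
  2 = 2*1
so gcd(7787, 1895) = 1.

1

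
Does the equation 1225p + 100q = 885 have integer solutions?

gcd(1225, 100) = 25.
25 does not divide 885 (remainder 10), so no integer solutions.

no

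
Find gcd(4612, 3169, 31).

1

gcd(4612, 3169) = 1  (4612 = 1*3169 + 1443, 3169 = 2*1443 + 283, 1443 = 5*283 + 28, 283 = 10*28 + 3, 28 = 9*3 + 1, 3 = 3*1).
gcd(1, 31) = 1.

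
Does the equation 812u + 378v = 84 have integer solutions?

yes

gcd(812, 378) = 14  (812 = 2·378 + 56, 378 = 6·56 + 42, 56 = 1·42 + 14, 42 = 3·14).
14 divides 84, so integer solutions exist.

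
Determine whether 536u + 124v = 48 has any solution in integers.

gcd(536, 124) = 4.
4 divides 48, so integer solutions exist.

yes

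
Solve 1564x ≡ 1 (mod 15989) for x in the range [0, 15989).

gcd(15989, 1564) = 1.
By Bézout, 1564·(-1237) + 15989·(121) = 1.
So 1564·-1237 ≡ 1 (mod 15989), and -1237 mod 15989 = 14752.

14752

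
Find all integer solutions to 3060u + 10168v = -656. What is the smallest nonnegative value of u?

gcd(10168, 3060) = 4  (10168 = 3×3060 + 988, 3060 = 3×988 + 96, 988 = 10×96 + 28, 96 = 3×28 + 12, 28 = 2×12 + 4, 12 = 3×4).
4 divides -656, so solutions exist.
Back-substituting, 3060×(-741) + 10168×(223) = 4.
Scale by -656/4 = -164: (u₀, v₀) = (121524, -36572).
General solution: u = 121524 + 2542t, v = -36572 - 765t for integer t.
u ≥ 0: smallest is 121524 mod 2542 = 2050 (at t = -47), with v = -617.

2050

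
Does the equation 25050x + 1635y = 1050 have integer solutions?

yes

gcd(25050, 1635) = 15.
15 divides 1050, so integer solutions exist.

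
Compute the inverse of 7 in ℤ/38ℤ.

11

gcd(38, 7) = 1  (38 = 5*7 + 3, 7 = 2*3 + 1, 3 = 3*1).
Back-substituting, 7*(11) + 38*(-2) = 1.
So 7*11 ≡ 1 (mod 38), and 11 mod 38 = 11.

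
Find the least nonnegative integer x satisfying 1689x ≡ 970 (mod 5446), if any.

gcd(5446, 1689) = 1.
1 divides 970, so solutions exist.
By Bézout, 1689·(-661) + 5446·(205) = 1.
So 1689·(-661) ≡ 1 (mod 5446); multiply by 970: x ≡ -641170 (mod 5446).
Smallest nonnegative: x = -641170 mod 5446 = 1458.

1458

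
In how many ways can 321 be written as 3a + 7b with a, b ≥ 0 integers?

16

gcd(7, 3):
  7 = 2*3 + 1
  3 = 3*1
so gcd(7, 3) = 1.
Back-substitute for Bézout coefficients:
  1 = 7 - 2*3
  ... = 3*(-2) + 7*(1)
Scale by 321: one solution is (-642, 321). Reduce a mod 7: (2, 45).
General: a = 2 + 7t, b = 45 - 3t.
a ≥ 0 ⇒ t ≥ 0; b ≥ 0 ⇒ t ≤ 15. So t ∈ [0, 15]: 16 solutions.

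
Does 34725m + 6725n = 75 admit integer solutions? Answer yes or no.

gcd(34725, 6725) = 25.
25 divides 75, so integer solutions exist.

yes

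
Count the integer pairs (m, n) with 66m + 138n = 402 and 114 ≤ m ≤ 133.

gcd(138, 66) = 6.
By Bézout, 66·(-2) + 138·(1) = 6.
Particular solution: (4, 1).
General solution: m = 4 + 23t, n = 1 - 11t for integer t.
114 ≤ 4 + 23t ≤ 133 gives t ∈ [5, 5], which is 1 value.

1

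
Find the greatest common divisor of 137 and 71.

gcd(137, 71) = 1  (137 = 1·71 + 66, 71 = 1·66 + 5, 66 = 13·5 + 1, 5 = 5·1).

1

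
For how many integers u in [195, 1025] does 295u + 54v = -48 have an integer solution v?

gcd(295, 54) = 1  (295 = 5·54 + 25, 54 = 2·25 + 4, 25 = 6·4 + 1, 4 = 4·1).
Back-substituting, 295·(13) + 54·(-71) = 1.
Scale by -48: particular solution (-624, 3408); reduce u mod 54: (24, -132).
General solution: u = 24 + 54t, v = -132 - 295t for integer t.
195 ≤ 24 + 54t ≤ 1025 gives t ∈ [4, 18], which is 15 values.

15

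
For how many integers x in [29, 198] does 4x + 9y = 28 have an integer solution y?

19

gcd(9, 4) = 1.
By Bézout, 4*(-2) + 9*(1) = 1.
Particular solution: (7, 0).
General solution: x = 7 + 9t, y = 0 - 4t for integer t.
29 ≤ 7 + 9t ≤ 198 gives t ∈ [3, 21], which is 19 values.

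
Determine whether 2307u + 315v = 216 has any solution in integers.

yes

gcd(2307, 315) = 3  (2307 = 7·315 + 102, 315 = 3·102 + 9, 102 = 11·9 + 3, 9 = 3·3).
3 divides 216, so integer solutions exist.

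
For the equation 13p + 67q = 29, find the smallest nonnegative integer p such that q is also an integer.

gcd(67, 13) = 1  (67 = 5*13 + 2, 13 = 6*2 + 1, 2 = 2*1).
1 divides 29, so solutions exist.
Back-substituting, 13*(31) + 67*(-6) = 1.
Scale by 29/1 = 29: (p₀, q₀) = (899, -174).
General solution: p = 899 + 67t, q = -174 - 13t for integer t.
p ≥ 0: smallest is 899 mod 67 = 28 (at t = -13), with q = -5.

28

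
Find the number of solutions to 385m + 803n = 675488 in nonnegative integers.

gcd(803, 385) = 11.
By Bézout, 385·(-25) + 803·(12) = 11.
One solution: (63, 811).
General: m = 63 + 73t, n = 811 - 35t.
m ≥ 0 ⇒ t ≥ 0; n ≥ 0 ⇒ t ≤ 23. So t ∈ [0, 23]: 24 solutions.

24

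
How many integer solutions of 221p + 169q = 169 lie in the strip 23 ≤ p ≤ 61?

3

gcd(221, 169):
  221 = 1×169 + 52
  169 = 3×52 + 13
  52 = 4×13
so gcd(221, 169) = 13.
Back-substitute for Bézout coefficients:
  13 = 169 - 3×52
  ... = 221×(-3) + 169×(4)
Scale by 13: particular solution (-39, 52); reduce p mod 13: (0, 1).
General solution: p = 0 + 13t, q = 1 - 17t for integer t.
23 ≤ 0 + 13t ≤ 61 gives t ∈ [2, 4], which is 3 values.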